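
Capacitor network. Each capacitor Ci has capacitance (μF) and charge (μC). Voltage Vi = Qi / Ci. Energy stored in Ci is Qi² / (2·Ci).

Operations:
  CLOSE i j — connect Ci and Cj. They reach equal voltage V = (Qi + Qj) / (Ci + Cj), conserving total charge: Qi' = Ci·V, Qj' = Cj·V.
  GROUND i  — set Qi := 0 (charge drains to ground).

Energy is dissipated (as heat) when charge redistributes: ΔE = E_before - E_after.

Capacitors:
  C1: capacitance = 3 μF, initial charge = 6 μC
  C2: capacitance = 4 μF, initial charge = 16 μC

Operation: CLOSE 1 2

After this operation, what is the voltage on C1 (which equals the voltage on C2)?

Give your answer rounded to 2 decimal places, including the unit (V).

Answer: 3.14 V

Derivation:
Initial: C1(3μF, Q=6μC, V=2.00V), C2(4μF, Q=16μC, V=4.00V)
Op 1: CLOSE 1-2: Q_total=22.00, C_total=7.00, V=3.14; Q1=9.43, Q2=12.57; dissipated=3.429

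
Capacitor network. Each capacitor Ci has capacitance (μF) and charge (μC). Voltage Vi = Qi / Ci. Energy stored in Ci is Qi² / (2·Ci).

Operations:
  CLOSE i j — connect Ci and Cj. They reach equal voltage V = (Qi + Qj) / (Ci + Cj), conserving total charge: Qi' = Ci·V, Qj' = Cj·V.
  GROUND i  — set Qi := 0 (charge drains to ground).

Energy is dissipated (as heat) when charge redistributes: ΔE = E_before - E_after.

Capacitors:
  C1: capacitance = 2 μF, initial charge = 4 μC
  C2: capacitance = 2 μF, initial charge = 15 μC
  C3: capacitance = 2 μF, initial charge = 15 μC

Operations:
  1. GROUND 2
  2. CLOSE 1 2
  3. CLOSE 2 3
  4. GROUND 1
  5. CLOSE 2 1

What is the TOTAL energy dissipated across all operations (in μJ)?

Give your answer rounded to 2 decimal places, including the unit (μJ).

Initial: C1(2μF, Q=4μC, V=2.00V), C2(2μF, Q=15μC, V=7.50V), C3(2μF, Q=15μC, V=7.50V)
Op 1: GROUND 2: Q2=0; energy lost=56.250
Op 2: CLOSE 1-2: Q_total=4.00, C_total=4.00, V=1.00; Q1=2.00, Q2=2.00; dissipated=2.000
Op 3: CLOSE 2-3: Q_total=17.00, C_total=4.00, V=4.25; Q2=8.50, Q3=8.50; dissipated=21.125
Op 4: GROUND 1: Q1=0; energy lost=1.000
Op 5: CLOSE 2-1: Q_total=8.50, C_total=4.00, V=2.12; Q2=4.25, Q1=4.25; dissipated=9.031
Total dissipated: 89.406 μJ

Answer: 89.41 μJ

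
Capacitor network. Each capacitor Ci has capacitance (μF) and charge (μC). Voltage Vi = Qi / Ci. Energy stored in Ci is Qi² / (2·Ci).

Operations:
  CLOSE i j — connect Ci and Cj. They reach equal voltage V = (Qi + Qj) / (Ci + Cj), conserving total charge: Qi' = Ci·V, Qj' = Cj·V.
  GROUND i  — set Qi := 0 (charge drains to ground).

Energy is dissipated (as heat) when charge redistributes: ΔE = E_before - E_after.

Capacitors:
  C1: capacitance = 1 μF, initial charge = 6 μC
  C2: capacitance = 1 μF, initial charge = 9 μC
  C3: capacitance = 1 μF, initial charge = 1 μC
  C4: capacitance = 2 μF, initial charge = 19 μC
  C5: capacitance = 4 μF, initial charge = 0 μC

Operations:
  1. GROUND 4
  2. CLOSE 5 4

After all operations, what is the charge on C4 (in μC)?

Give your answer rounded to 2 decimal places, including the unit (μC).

Answer: 0.00 μC

Derivation:
Initial: C1(1μF, Q=6μC, V=6.00V), C2(1μF, Q=9μC, V=9.00V), C3(1μF, Q=1μC, V=1.00V), C4(2μF, Q=19μC, V=9.50V), C5(4μF, Q=0μC, V=0.00V)
Op 1: GROUND 4: Q4=0; energy lost=90.250
Op 2: CLOSE 5-4: Q_total=0.00, C_total=6.00, V=0.00; Q5=0.00, Q4=0.00; dissipated=0.000
Final charges: Q1=6.00, Q2=9.00, Q3=1.00, Q4=0.00, Q5=0.00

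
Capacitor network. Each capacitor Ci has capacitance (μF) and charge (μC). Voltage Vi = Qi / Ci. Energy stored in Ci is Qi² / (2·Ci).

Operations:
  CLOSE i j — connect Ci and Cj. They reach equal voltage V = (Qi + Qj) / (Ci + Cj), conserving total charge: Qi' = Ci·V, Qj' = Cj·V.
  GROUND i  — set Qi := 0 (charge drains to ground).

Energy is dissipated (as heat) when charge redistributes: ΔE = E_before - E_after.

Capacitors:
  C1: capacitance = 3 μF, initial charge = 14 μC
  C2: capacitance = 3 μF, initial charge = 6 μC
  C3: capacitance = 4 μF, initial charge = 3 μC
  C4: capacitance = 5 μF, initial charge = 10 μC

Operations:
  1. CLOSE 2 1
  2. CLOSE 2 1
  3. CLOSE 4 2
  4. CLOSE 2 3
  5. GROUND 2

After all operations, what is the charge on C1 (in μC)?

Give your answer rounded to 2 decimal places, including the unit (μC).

Initial: C1(3μF, Q=14μC, V=4.67V), C2(3μF, Q=6μC, V=2.00V), C3(4μF, Q=3μC, V=0.75V), C4(5μF, Q=10μC, V=2.00V)
Op 1: CLOSE 2-1: Q_total=20.00, C_total=6.00, V=3.33; Q2=10.00, Q1=10.00; dissipated=5.333
Op 2: CLOSE 2-1: Q_total=20.00, C_total=6.00, V=3.33; Q2=10.00, Q1=10.00; dissipated=0.000
Op 3: CLOSE 4-2: Q_total=20.00, C_total=8.00, V=2.50; Q4=12.50, Q2=7.50; dissipated=1.667
Op 4: CLOSE 2-3: Q_total=10.50, C_total=7.00, V=1.50; Q2=4.50, Q3=6.00; dissipated=2.625
Op 5: GROUND 2: Q2=0; energy lost=3.375
Final charges: Q1=10.00, Q2=0.00, Q3=6.00, Q4=12.50

Answer: 10.00 μC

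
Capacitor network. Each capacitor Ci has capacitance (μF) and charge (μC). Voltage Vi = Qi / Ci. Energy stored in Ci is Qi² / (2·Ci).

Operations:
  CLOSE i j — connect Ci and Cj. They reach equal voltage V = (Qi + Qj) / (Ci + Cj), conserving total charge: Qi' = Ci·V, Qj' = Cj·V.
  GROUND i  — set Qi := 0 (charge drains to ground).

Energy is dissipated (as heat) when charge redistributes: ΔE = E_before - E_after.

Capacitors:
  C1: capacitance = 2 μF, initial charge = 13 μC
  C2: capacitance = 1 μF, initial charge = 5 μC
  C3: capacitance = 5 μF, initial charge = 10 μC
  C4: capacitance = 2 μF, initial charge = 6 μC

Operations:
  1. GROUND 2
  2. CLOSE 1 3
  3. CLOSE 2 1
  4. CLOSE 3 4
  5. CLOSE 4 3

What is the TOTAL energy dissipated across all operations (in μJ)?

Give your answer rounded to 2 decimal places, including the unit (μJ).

Answer: 30.62 μJ

Derivation:
Initial: C1(2μF, Q=13μC, V=6.50V), C2(1μF, Q=5μC, V=5.00V), C3(5μF, Q=10μC, V=2.00V), C4(2μF, Q=6μC, V=3.00V)
Op 1: GROUND 2: Q2=0; energy lost=12.500
Op 2: CLOSE 1-3: Q_total=23.00, C_total=7.00, V=3.29; Q1=6.57, Q3=16.43; dissipated=14.464
Op 3: CLOSE 2-1: Q_total=6.57, C_total=3.00, V=2.19; Q2=2.19, Q1=4.38; dissipated=3.599
Op 4: CLOSE 3-4: Q_total=22.43, C_total=7.00, V=3.20; Q3=16.02, Q4=6.41; dissipated=0.058
Op 5: CLOSE 4-3: Q_total=22.43, C_total=7.00, V=3.20; Q4=6.41, Q3=16.02; dissipated=0.000
Total dissipated: 30.621 μJ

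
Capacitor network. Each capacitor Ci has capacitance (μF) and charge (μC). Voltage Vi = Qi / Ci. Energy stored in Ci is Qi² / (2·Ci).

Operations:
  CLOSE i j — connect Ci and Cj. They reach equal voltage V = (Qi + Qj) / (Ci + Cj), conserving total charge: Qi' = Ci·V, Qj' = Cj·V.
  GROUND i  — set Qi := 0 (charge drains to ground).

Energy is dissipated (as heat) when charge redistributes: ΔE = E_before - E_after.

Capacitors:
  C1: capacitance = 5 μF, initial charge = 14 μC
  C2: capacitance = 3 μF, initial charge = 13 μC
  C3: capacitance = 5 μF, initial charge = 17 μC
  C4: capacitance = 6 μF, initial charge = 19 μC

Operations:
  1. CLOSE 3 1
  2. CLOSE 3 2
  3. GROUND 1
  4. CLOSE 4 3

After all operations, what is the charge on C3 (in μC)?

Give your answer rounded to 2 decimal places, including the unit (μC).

Initial: C1(5μF, Q=14μC, V=2.80V), C2(3μF, Q=13μC, V=4.33V), C3(5μF, Q=17μC, V=3.40V), C4(6μF, Q=19μC, V=3.17V)
Op 1: CLOSE 3-1: Q_total=31.00, C_total=10.00, V=3.10; Q3=15.50, Q1=15.50; dissipated=0.450
Op 2: CLOSE 3-2: Q_total=28.50, C_total=8.00, V=3.56; Q3=17.81, Q2=10.69; dissipated=1.426
Op 3: GROUND 1: Q1=0; energy lost=24.025
Op 4: CLOSE 4-3: Q_total=36.81, C_total=11.00, V=3.35; Q4=20.08, Q3=16.73; dissipated=0.214
Final charges: Q1=0.00, Q2=10.69, Q3=16.73, Q4=20.08

Answer: 16.73 μC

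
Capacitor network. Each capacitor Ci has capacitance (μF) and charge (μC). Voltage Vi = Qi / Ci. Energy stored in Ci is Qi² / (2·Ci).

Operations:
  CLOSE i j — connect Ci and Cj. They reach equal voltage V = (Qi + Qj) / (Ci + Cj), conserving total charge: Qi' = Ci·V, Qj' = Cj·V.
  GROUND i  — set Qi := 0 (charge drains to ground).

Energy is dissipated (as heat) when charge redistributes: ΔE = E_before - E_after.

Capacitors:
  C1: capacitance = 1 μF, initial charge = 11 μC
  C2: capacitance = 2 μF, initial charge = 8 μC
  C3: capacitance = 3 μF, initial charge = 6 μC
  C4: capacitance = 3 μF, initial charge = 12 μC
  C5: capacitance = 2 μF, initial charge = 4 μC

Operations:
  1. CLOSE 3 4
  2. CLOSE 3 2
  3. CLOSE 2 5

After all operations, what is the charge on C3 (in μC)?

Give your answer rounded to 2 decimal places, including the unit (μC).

Answer: 10.20 μC

Derivation:
Initial: C1(1μF, Q=11μC, V=11.00V), C2(2μF, Q=8μC, V=4.00V), C3(3μF, Q=6μC, V=2.00V), C4(3μF, Q=12μC, V=4.00V), C5(2μF, Q=4μC, V=2.00V)
Op 1: CLOSE 3-4: Q_total=18.00, C_total=6.00, V=3.00; Q3=9.00, Q4=9.00; dissipated=3.000
Op 2: CLOSE 3-2: Q_total=17.00, C_total=5.00, V=3.40; Q3=10.20, Q2=6.80; dissipated=0.600
Op 3: CLOSE 2-5: Q_total=10.80, C_total=4.00, V=2.70; Q2=5.40, Q5=5.40; dissipated=0.980
Final charges: Q1=11.00, Q2=5.40, Q3=10.20, Q4=9.00, Q5=5.40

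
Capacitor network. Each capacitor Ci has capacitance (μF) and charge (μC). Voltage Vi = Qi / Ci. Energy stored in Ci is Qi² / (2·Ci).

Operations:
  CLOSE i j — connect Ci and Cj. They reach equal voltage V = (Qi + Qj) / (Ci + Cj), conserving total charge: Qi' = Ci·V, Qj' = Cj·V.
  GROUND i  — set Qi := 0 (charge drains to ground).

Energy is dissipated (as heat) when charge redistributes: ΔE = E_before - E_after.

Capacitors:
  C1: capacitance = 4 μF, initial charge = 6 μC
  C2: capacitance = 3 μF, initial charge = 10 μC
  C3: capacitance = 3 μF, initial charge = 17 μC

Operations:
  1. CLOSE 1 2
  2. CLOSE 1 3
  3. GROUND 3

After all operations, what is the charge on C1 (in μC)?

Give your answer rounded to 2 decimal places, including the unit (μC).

Initial: C1(4μF, Q=6μC, V=1.50V), C2(3μF, Q=10μC, V=3.33V), C3(3μF, Q=17μC, V=5.67V)
Op 1: CLOSE 1-2: Q_total=16.00, C_total=7.00, V=2.29; Q1=9.14, Q2=6.86; dissipated=2.881
Op 2: CLOSE 1-3: Q_total=26.14, C_total=7.00, V=3.73; Q1=14.94, Q3=11.20; dissipated=9.798
Op 3: GROUND 3: Q3=0; energy lost=20.922
Final charges: Q1=14.94, Q2=6.86, Q3=0.00

Answer: 14.94 μC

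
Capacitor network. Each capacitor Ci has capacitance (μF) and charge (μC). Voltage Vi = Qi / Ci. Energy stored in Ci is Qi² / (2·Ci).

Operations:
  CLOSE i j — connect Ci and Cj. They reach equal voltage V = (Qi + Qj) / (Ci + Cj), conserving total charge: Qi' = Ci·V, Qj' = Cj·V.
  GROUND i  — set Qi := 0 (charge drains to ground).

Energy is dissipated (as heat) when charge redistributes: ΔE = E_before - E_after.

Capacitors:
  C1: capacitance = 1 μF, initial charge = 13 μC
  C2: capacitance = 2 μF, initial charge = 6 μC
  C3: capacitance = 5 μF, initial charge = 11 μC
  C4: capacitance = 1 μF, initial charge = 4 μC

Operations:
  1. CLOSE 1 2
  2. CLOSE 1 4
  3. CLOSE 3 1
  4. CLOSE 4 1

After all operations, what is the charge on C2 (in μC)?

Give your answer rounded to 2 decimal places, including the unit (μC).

Initial: C1(1μF, Q=13μC, V=13.00V), C2(2μF, Q=6μC, V=3.00V), C3(5μF, Q=11μC, V=2.20V), C4(1μF, Q=4μC, V=4.00V)
Op 1: CLOSE 1-2: Q_total=19.00, C_total=3.00, V=6.33; Q1=6.33, Q2=12.67; dissipated=33.333
Op 2: CLOSE 1-4: Q_total=10.33, C_total=2.00, V=5.17; Q1=5.17, Q4=5.17; dissipated=1.361
Op 3: CLOSE 3-1: Q_total=16.17, C_total=6.00, V=2.69; Q3=13.47, Q1=2.69; dissipated=3.667
Op 4: CLOSE 4-1: Q_total=7.86, C_total=2.00, V=3.93; Q4=3.93, Q1=3.93; dissipated=1.528
Final charges: Q1=3.93, Q2=12.67, Q3=13.47, Q4=3.93

Answer: 12.67 μC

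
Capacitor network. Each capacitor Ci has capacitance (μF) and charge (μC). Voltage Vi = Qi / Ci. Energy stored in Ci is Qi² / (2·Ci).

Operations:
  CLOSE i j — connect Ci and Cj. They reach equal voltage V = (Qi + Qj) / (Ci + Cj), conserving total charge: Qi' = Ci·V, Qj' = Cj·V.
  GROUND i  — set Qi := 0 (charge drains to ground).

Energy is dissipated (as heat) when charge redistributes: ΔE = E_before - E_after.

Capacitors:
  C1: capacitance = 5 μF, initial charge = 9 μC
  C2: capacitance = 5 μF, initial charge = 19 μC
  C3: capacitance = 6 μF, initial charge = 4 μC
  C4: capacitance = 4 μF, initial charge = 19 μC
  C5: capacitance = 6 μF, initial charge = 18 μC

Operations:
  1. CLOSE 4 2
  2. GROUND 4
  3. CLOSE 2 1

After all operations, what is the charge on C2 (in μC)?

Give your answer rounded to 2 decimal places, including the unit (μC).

Initial: C1(5μF, Q=9μC, V=1.80V), C2(5μF, Q=19μC, V=3.80V), C3(6μF, Q=4μC, V=0.67V), C4(4μF, Q=19μC, V=4.75V), C5(6μF, Q=18μC, V=3.00V)
Op 1: CLOSE 4-2: Q_total=38.00, C_total=9.00, V=4.22; Q4=16.89, Q2=21.11; dissipated=1.003
Op 2: GROUND 4: Q4=0; energy lost=35.654
Op 3: CLOSE 2-1: Q_total=30.11, C_total=10.00, V=3.01; Q2=15.06, Q1=15.06; dissipated=7.334
Final charges: Q1=15.06, Q2=15.06, Q3=4.00, Q4=0.00, Q5=18.00

Answer: 15.06 μC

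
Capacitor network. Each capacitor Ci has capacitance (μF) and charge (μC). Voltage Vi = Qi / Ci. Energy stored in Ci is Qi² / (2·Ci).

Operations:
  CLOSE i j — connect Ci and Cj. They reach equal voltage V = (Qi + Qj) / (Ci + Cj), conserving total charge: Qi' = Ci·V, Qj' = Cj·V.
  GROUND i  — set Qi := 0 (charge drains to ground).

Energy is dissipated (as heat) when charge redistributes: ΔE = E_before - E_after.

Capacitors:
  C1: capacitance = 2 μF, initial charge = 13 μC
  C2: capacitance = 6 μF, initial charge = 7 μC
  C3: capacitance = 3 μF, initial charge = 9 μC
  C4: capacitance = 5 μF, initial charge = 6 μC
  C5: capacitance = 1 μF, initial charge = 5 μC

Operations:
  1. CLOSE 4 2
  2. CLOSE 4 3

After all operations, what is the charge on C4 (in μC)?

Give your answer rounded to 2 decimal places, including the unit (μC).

Answer: 9.32 μC

Derivation:
Initial: C1(2μF, Q=13μC, V=6.50V), C2(6μF, Q=7μC, V=1.17V), C3(3μF, Q=9μC, V=3.00V), C4(5μF, Q=6μC, V=1.20V), C5(1μF, Q=5μC, V=5.00V)
Op 1: CLOSE 4-2: Q_total=13.00, C_total=11.00, V=1.18; Q4=5.91, Q2=7.09; dissipated=0.002
Op 2: CLOSE 4-3: Q_total=14.91, C_total=8.00, V=1.86; Q4=9.32, Q3=5.59; dissipated=3.099
Final charges: Q1=13.00, Q2=7.09, Q3=5.59, Q4=9.32, Q5=5.00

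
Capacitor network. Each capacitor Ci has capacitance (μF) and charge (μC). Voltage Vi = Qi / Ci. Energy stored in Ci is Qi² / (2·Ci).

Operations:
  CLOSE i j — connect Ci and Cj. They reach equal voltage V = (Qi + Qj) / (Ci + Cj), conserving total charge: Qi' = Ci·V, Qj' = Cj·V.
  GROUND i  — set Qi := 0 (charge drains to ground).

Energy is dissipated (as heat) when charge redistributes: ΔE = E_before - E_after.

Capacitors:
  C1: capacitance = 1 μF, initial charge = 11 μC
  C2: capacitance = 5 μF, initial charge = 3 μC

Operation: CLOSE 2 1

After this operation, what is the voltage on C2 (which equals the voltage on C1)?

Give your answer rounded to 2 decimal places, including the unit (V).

Answer: 2.33 V

Derivation:
Initial: C1(1μF, Q=11μC, V=11.00V), C2(5μF, Q=3μC, V=0.60V)
Op 1: CLOSE 2-1: Q_total=14.00, C_total=6.00, V=2.33; Q2=11.67, Q1=2.33; dissipated=45.067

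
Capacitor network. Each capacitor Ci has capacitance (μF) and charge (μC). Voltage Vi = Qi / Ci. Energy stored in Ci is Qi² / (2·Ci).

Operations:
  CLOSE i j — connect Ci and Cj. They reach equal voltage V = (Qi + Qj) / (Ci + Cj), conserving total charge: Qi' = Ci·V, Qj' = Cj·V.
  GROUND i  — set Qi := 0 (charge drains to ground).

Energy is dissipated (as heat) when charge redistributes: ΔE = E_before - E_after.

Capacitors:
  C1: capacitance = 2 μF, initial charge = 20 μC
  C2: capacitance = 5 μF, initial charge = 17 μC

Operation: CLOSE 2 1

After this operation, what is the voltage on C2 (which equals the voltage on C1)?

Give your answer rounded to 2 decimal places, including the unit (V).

Initial: C1(2μF, Q=20μC, V=10.00V), C2(5μF, Q=17μC, V=3.40V)
Op 1: CLOSE 2-1: Q_total=37.00, C_total=7.00, V=5.29; Q2=26.43, Q1=10.57; dissipated=31.114

Answer: 5.29 V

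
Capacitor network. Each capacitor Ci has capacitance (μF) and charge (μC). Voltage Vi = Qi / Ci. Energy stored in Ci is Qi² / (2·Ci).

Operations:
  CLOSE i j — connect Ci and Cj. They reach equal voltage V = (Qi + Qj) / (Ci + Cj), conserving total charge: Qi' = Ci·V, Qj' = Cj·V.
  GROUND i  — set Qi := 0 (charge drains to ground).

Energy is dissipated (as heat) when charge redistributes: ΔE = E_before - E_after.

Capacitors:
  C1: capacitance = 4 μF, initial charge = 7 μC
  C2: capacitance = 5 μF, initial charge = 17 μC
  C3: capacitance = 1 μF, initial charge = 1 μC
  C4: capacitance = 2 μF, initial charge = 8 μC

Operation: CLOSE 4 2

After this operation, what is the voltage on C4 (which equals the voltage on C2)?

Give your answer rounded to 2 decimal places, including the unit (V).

Initial: C1(4μF, Q=7μC, V=1.75V), C2(5μF, Q=17μC, V=3.40V), C3(1μF, Q=1μC, V=1.00V), C4(2μF, Q=8μC, V=4.00V)
Op 1: CLOSE 4-2: Q_total=25.00, C_total=7.00, V=3.57; Q4=7.14, Q2=17.86; dissipated=0.257

Answer: 3.57 V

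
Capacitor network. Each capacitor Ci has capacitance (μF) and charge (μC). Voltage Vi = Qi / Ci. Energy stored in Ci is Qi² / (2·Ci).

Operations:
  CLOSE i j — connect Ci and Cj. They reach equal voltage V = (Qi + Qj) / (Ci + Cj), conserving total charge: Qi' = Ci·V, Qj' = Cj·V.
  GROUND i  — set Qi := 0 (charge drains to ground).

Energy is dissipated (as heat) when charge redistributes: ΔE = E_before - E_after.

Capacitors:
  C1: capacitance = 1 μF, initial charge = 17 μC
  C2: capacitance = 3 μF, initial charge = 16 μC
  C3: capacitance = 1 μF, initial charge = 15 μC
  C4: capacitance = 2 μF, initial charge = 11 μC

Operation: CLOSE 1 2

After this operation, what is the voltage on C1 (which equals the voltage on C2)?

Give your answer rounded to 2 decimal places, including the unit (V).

Answer: 8.25 V

Derivation:
Initial: C1(1μF, Q=17μC, V=17.00V), C2(3μF, Q=16μC, V=5.33V), C3(1μF, Q=15μC, V=15.00V), C4(2μF, Q=11μC, V=5.50V)
Op 1: CLOSE 1-2: Q_total=33.00, C_total=4.00, V=8.25; Q1=8.25, Q2=24.75; dissipated=51.042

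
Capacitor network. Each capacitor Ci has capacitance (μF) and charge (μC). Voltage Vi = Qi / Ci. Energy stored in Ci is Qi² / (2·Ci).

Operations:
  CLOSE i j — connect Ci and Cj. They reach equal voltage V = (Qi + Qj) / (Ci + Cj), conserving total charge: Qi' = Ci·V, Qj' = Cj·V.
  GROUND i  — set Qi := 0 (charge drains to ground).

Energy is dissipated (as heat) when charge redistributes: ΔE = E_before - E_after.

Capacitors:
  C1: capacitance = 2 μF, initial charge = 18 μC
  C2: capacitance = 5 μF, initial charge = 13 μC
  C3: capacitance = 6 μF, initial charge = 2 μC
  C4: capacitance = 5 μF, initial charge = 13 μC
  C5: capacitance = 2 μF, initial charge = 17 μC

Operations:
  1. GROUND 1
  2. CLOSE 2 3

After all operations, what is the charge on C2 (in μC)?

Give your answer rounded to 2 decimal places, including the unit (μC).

Initial: C1(2μF, Q=18μC, V=9.00V), C2(5μF, Q=13μC, V=2.60V), C3(6μF, Q=2μC, V=0.33V), C4(5μF, Q=13μC, V=2.60V), C5(2μF, Q=17μC, V=8.50V)
Op 1: GROUND 1: Q1=0; energy lost=81.000
Op 2: CLOSE 2-3: Q_total=15.00, C_total=11.00, V=1.36; Q2=6.82, Q3=8.18; dissipated=7.006
Final charges: Q1=0.00, Q2=6.82, Q3=8.18, Q4=13.00, Q5=17.00

Answer: 6.82 μC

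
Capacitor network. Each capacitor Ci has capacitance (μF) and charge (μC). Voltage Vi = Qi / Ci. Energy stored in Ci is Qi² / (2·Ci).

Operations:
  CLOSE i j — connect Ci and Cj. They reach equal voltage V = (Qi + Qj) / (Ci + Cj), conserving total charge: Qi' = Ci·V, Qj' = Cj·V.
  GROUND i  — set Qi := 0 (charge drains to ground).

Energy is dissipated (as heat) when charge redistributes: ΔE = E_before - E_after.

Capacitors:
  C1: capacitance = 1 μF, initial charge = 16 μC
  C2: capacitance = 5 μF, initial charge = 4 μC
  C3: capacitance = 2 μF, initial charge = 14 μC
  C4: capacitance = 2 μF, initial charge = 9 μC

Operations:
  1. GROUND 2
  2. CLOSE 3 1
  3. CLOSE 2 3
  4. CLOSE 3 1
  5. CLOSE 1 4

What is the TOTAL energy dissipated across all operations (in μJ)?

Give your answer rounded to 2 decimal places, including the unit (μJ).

Answer: 117.22 μJ

Derivation:
Initial: C1(1μF, Q=16μC, V=16.00V), C2(5μF, Q=4μC, V=0.80V), C3(2μF, Q=14μC, V=7.00V), C4(2μF, Q=9μC, V=4.50V)
Op 1: GROUND 2: Q2=0; energy lost=1.600
Op 2: CLOSE 3-1: Q_total=30.00, C_total=3.00, V=10.00; Q3=20.00, Q1=10.00; dissipated=27.000
Op 3: CLOSE 2-3: Q_total=20.00, C_total=7.00, V=2.86; Q2=14.29, Q3=5.71; dissipated=71.429
Op 4: CLOSE 3-1: Q_total=15.71, C_total=3.00, V=5.24; Q3=10.48, Q1=5.24; dissipated=17.007
Op 5: CLOSE 1-4: Q_total=14.24, C_total=3.00, V=4.75; Q1=4.75, Q4=9.49; dissipated=0.182
Total dissipated: 117.217 μJ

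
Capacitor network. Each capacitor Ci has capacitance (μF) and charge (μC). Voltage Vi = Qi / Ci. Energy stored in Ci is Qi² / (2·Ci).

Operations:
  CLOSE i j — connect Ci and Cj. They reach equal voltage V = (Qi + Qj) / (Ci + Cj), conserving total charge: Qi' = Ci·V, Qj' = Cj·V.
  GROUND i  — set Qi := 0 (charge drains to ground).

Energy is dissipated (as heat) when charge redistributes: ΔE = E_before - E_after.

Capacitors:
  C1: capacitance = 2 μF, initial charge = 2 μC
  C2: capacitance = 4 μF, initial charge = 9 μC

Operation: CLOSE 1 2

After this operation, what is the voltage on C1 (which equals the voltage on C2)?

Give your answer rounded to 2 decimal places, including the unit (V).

Answer: 1.83 V

Derivation:
Initial: C1(2μF, Q=2μC, V=1.00V), C2(4μF, Q=9μC, V=2.25V)
Op 1: CLOSE 1-2: Q_total=11.00, C_total=6.00, V=1.83; Q1=3.67, Q2=7.33; dissipated=1.042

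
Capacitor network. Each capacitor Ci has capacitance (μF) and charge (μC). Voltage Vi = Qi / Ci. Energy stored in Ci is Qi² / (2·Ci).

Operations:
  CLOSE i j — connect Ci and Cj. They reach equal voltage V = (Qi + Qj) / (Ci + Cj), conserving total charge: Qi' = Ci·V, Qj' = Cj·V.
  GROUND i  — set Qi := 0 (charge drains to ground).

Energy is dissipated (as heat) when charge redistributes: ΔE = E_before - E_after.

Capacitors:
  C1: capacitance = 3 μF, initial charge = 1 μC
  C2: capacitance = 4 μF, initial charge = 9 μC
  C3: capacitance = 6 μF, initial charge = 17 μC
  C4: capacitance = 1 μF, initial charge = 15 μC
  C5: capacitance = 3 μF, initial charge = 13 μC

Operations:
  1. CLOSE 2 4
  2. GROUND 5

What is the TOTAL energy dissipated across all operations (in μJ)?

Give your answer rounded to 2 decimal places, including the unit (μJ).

Answer: 93.19 μJ

Derivation:
Initial: C1(3μF, Q=1μC, V=0.33V), C2(4μF, Q=9μC, V=2.25V), C3(6μF, Q=17μC, V=2.83V), C4(1μF, Q=15μC, V=15.00V), C5(3μF, Q=13μC, V=4.33V)
Op 1: CLOSE 2-4: Q_total=24.00, C_total=5.00, V=4.80; Q2=19.20, Q4=4.80; dissipated=65.025
Op 2: GROUND 5: Q5=0; energy lost=28.167
Total dissipated: 93.192 μJ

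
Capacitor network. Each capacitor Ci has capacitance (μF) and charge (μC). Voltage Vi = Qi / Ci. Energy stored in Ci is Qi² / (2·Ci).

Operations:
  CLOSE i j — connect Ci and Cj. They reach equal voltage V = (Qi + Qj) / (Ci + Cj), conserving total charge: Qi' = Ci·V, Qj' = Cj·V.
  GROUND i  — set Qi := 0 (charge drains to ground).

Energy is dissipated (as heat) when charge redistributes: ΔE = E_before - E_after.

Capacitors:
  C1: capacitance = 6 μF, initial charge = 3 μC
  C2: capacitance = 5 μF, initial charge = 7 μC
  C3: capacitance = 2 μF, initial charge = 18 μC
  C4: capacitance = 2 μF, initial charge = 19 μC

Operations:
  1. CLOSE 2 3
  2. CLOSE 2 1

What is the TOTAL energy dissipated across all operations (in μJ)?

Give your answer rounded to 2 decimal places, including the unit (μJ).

Answer: 54.12 μJ

Derivation:
Initial: C1(6μF, Q=3μC, V=0.50V), C2(5μF, Q=7μC, V=1.40V), C3(2μF, Q=18μC, V=9.00V), C4(2μF, Q=19μC, V=9.50V)
Op 1: CLOSE 2-3: Q_total=25.00, C_total=7.00, V=3.57; Q2=17.86, Q3=7.14; dissipated=41.257
Op 2: CLOSE 2-1: Q_total=20.86, C_total=11.00, V=1.90; Q2=9.48, Q1=11.38; dissipated=12.864
Total dissipated: 54.121 μJ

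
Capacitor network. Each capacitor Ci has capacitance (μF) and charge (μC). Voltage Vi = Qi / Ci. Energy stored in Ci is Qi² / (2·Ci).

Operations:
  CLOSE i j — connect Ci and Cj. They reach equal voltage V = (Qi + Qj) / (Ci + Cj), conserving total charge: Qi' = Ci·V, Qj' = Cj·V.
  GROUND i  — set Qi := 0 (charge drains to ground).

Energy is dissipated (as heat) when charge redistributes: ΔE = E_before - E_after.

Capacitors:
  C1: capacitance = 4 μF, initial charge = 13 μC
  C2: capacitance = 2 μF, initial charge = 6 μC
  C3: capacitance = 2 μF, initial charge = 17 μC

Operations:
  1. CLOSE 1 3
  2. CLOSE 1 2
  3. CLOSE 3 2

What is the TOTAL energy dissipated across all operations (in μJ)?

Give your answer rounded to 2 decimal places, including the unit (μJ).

Initial: C1(4μF, Q=13μC, V=3.25V), C2(2μF, Q=6μC, V=3.00V), C3(2μF, Q=17μC, V=8.50V)
Op 1: CLOSE 1-3: Q_total=30.00, C_total=6.00, V=5.00; Q1=20.00, Q3=10.00; dissipated=18.375
Op 2: CLOSE 1-2: Q_total=26.00, C_total=6.00, V=4.33; Q1=17.33, Q2=8.67; dissipated=2.667
Op 3: CLOSE 3-2: Q_total=18.67, C_total=4.00, V=4.67; Q3=9.33, Q2=9.33; dissipated=0.222
Total dissipated: 21.264 μJ

Answer: 21.26 μJ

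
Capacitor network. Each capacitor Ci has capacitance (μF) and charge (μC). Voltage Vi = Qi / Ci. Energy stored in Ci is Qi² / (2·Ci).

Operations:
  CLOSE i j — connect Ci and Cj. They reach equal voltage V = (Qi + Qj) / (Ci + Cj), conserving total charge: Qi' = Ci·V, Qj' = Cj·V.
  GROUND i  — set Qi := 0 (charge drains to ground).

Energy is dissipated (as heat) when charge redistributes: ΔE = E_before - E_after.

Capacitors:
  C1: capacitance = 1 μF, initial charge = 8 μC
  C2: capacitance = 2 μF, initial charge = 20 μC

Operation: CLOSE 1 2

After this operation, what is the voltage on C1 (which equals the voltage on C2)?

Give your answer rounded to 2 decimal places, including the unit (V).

Answer: 9.33 V

Derivation:
Initial: C1(1μF, Q=8μC, V=8.00V), C2(2μF, Q=20μC, V=10.00V)
Op 1: CLOSE 1-2: Q_total=28.00, C_total=3.00, V=9.33; Q1=9.33, Q2=18.67; dissipated=1.333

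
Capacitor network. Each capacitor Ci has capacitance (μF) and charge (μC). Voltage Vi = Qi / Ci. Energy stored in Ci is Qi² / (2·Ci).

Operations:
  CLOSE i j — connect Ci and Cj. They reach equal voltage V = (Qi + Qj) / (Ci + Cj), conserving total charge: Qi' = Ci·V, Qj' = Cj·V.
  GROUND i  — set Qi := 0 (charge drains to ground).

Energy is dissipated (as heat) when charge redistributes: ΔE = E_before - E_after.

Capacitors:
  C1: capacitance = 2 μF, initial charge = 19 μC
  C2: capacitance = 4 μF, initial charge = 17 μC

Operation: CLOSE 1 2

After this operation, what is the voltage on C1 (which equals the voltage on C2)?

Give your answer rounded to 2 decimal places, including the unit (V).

Initial: C1(2μF, Q=19μC, V=9.50V), C2(4μF, Q=17μC, V=4.25V)
Op 1: CLOSE 1-2: Q_total=36.00, C_total=6.00, V=6.00; Q1=12.00, Q2=24.00; dissipated=18.375

Answer: 6.00 V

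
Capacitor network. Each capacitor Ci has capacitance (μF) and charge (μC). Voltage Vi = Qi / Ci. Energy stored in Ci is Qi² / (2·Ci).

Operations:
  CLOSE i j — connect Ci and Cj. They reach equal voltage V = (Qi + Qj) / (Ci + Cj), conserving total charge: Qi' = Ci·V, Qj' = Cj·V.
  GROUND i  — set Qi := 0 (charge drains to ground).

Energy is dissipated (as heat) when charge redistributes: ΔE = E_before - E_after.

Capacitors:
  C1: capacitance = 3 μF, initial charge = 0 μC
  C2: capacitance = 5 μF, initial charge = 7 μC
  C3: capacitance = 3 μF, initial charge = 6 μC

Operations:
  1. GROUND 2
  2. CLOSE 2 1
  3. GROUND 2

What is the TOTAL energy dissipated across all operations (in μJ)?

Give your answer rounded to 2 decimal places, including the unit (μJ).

Answer: 4.90 μJ

Derivation:
Initial: C1(3μF, Q=0μC, V=0.00V), C2(5μF, Q=7μC, V=1.40V), C3(3μF, Q=6μC, V=2.00V)
Op 1: GROUND 2: Q2=0; energy lost=4.900
Op 2: CLOSE 2-1: Q_total=0.00, C_total=8.00, V=0.00; Q2=0.00, Q1=0.00; dissipated=0.000
Op 3: GROUND 2: Q2=0; energy lost=0.000
Total dissipated: 4.900 μJ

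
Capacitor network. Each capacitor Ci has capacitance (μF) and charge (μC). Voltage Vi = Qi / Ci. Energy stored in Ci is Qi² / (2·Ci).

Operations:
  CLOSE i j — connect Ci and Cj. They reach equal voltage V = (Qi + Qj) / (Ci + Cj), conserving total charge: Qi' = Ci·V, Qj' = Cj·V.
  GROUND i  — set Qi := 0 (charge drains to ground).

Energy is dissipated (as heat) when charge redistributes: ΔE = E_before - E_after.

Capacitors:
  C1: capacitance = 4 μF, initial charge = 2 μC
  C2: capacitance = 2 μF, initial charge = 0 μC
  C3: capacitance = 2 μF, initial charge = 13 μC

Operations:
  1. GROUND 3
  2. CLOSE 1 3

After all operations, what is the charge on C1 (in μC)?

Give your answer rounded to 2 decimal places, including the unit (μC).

Answer: 1.33 μC

Derivation:
Initial: C1(4μF, Q=2μC, V=0.50V), C2(2μF, Q=0μC, V=0.00V), C3(2μF, Q=13μC, V=6.50V)
Op 1: GROUND 3: Q3=0; energy lost=42.250
Op 2: CLOSE 1-3: Q_total=2.00, C_total=6.00, V=0.33; Q1=1.33, Q3=0.67; dissipated=0.167
Final charges: Q1=1.33, Q2=0.00, Q3=0.67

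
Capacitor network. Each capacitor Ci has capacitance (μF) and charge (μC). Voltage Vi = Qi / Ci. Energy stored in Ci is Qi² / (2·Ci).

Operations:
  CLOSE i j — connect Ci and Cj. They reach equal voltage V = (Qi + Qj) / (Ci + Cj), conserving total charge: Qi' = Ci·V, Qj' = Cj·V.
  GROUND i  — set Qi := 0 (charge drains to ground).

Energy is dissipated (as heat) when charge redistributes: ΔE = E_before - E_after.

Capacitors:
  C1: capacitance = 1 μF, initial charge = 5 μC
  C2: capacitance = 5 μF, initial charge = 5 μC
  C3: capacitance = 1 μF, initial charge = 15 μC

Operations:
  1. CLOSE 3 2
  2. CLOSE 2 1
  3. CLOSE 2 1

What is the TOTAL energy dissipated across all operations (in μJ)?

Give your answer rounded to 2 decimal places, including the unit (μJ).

Answer: 82.82 μJ

Derivation:
Initial: C1(1μF, Q=5μC, V=5.00V), C2(5μF, Q=5μC, V=1.00V), C3(1μF, Q=15μC, V=15.00V)
Op 1: CLOSE 3-2: Q_total=20.00, C_total=6.00, V=3.33; Q3=3.33, Q2=16.67; dissipated=81.667
Op 2: CLOSE 2-1: Q_total=21.67, C_total=6.00, V=3.61; Q2=18.06, Q1=3.61; dissipated=1.157
Op 3: CLOSE 2-1: Q_total=21.67, C_total=6.00, V=3.61; Q2=18.06, Q1=3.61; dissipated=0.000
Total dissipated: 82.824 μJ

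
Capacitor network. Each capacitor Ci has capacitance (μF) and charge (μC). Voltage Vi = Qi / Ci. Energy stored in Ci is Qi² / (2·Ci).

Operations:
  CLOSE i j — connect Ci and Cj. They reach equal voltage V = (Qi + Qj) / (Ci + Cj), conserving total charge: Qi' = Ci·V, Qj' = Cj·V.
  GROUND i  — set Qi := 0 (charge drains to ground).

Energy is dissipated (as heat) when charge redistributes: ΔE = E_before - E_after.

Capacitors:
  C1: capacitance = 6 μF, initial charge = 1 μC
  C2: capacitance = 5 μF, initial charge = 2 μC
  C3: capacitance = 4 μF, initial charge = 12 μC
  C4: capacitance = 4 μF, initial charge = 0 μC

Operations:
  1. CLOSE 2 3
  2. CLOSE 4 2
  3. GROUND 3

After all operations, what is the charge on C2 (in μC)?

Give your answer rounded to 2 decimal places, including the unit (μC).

Initial: C1(6μF, Q=1μC, V=0.17V), C2(5μF, Q=2μC, V=0.40V), C3(4μF, Q=12μC, V=3.00V), C4(4μF, Q=0μC, V=0.00V)
Op 1: CLOSE 2-3: Q_total=14.00, C_total=9.00, V=1.56; Q2=7.78, Q3=6.22; dissipated=7.511
Op 2: CLOSE 4-2: Q_total=7.78, C_total=9.00, V=0.86; Q4=3.46, Q2=4.32; dissipated=2.689
Op 3: GROUND 3: Q3=0; energy lost=4.840
Final charges: Q1=1.00, Q2=4.32, Q3=0.00, Q4=3.46

Answer: 4.32 μC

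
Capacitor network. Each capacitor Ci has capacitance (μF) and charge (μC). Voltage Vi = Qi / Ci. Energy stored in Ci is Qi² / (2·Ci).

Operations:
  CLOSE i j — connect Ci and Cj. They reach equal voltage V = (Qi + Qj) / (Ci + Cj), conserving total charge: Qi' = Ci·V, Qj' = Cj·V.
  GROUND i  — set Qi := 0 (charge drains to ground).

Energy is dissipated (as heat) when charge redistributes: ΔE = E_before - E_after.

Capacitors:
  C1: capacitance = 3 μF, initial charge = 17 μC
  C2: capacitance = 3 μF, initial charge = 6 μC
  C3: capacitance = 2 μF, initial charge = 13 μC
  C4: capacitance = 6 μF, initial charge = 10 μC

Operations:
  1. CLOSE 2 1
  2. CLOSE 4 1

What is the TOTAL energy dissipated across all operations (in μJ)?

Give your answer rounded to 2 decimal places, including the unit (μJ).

Answer: 14.78 μJ

Derivation:
Initial: C1(3μF, Q=17μC, V=5.67V), C2(3μF, Q=6μC, V=2.00V), C3(2μF, Q=13μC, V=6.50V), C4(6μF, Q=10μC, V=1.67V)
Op 1: CLOSE 2-1: Q_total=23.00, C_total=6.00, V=3.83; Q2=11.50, Q1=11.50; dissipated=10.083
Op 2: CLOSE 4-1: Q_total=21.50, C_total=9.00, V=2.39; Q4=14.33, Q1=7.17; dissipated=4.694
Total dissipated: 14.778 μJ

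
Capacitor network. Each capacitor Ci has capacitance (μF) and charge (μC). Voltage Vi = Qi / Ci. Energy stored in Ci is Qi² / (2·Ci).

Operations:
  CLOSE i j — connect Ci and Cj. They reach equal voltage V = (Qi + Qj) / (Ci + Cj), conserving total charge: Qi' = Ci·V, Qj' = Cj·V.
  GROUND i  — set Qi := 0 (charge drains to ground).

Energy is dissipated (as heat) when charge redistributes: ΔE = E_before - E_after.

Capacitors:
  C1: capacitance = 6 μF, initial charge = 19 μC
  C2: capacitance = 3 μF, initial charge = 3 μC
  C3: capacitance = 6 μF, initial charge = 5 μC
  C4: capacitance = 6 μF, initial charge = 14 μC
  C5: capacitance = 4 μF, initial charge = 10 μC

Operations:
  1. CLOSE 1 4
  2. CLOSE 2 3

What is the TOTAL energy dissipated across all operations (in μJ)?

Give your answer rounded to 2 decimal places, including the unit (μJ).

Initial: C1(6μF, Q=19μC, V=3.17V), C2(3μF, Q=3μC, V=1.00V), C3(6μF, Q=5μC, V=0.83V), C4(6μF, Q=14μC, V=2.33V), C5(4μF, Q=10μC, V=2.50V)
Op 1: CLOSE 1-4: Q_total=33.00, C_total=12.00, V=2.75; Q1=16.50, Q4=16.50; dissipated=1.042
Op 2: CLOSE 2-3: Q_total=8.00, C_total=9.00, V=0.89; Q2=2.67, Q3=5.33; dissipated=0.028
Total dissipated: 1.069 μJ

Answer: 1.07 μJ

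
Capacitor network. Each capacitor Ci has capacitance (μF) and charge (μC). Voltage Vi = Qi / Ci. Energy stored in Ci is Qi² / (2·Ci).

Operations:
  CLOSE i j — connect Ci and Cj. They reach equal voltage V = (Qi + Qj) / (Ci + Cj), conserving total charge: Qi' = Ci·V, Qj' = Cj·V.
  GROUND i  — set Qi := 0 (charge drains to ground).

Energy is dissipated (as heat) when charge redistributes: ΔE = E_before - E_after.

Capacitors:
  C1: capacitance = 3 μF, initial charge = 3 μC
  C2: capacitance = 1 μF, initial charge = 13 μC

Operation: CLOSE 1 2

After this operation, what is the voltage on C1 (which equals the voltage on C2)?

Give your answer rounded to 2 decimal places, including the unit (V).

Answer: 4.00 V

Derivation:
Initial: C1(3μF, Q=3μC, V=1.00V), C2(1μF, Q=13μC, V=13.00V)
Op 1: CLOSE 1-2: Q_total=16.00, C_total=4.00, V=4.00; Q1=12.00, Q2=4.00; dissipated=54.000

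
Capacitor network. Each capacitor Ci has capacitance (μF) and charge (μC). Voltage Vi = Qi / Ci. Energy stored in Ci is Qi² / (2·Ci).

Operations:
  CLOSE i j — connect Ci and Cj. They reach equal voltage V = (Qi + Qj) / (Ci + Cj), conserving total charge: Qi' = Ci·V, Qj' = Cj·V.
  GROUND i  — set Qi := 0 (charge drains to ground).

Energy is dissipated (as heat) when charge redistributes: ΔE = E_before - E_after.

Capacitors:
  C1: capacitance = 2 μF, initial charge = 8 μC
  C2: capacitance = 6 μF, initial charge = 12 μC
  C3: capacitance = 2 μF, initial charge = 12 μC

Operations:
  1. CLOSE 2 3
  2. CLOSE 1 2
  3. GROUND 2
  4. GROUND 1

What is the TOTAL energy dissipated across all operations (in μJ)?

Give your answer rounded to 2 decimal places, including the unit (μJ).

Answer: 55.00 μJ

Derivation:
Initial: C1(2μF, Q=8μC, V=4.00V), C2(6μF, Q=12μC, V=2.00V), C3(2μF, Q=12μC, V=6.00V)
Op 1: CLOSE 2-3: Q_total=24.00, C_total=8.00, V=3.00; Q2=18.00, Q3=6.00; dissipated=12.000
Op 2: CLOSE 1-2: Q_total=26.00, C_total=8.00, V=3.25; Q1=6.50, Q2=19.50; dissipated=0.750
Op 3: GROUND 2: Q2=0; energy lost=31.688
Op 4: GROUND 1: Q1=0; energy lost=10.562
Total dissipated: 55.000 μJ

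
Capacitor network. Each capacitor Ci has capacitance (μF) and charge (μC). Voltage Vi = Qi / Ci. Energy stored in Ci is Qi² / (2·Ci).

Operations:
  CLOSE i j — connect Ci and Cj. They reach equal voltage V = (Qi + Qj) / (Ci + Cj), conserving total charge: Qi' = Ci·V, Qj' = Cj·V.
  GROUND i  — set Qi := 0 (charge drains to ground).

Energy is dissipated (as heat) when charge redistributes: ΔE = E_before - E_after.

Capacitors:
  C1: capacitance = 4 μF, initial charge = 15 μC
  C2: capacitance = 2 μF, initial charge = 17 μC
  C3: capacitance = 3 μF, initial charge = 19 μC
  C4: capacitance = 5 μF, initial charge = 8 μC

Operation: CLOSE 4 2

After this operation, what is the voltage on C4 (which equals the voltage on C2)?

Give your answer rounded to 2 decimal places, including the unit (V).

Answer: 3.57 V

Derivation:
Initial: C1(4μF, Q=15μC, V=3.75V), C2(2μF, Q=17μC, V=8.50V), C3(3μF, Q=19μC, V=6.33V), C4(5μF, Q=8μC, V=1.60V)
Op 1: CLOSE 4-2: Q_total=25.00, C_total=7.00, V=3.57; Q4=17.86, Q2=7.14; dissipated=34.007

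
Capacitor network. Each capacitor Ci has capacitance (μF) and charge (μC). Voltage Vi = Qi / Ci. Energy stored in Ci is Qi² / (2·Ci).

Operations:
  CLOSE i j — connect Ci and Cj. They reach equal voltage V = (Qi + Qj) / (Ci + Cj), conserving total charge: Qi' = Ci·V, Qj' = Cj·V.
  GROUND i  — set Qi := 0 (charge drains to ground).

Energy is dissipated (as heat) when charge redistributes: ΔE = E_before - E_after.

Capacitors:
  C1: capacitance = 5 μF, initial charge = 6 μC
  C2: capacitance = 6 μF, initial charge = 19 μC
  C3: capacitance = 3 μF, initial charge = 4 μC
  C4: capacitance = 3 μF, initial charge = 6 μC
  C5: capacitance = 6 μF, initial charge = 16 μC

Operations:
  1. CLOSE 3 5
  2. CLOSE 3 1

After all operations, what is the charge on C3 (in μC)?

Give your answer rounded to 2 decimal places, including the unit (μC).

Initial: C1(5μF, Q=6μC, V=1.20V), C2(6μF, Q=19μC, V=3.17V), C3(3μF, Q=4μC, V=1.33V), C4(3μF, Q=6μC, V=2.00V), C5(6μF, Q=16μC, V=2.67V)
Op 1: CLOSE 3-5: Q_total=20.00, C_total=9.00, V=2.22; Q3=6.67, Q5=13.33; dissipated=1.778
Op 2: CLOSE 3-1: Q_total=12.67, C_total=8.00, V=1.58; Q3=4.75, Q1=7.92; dissipated=0.980
Final charges: Q1=7.92, Q2=19.00, Q3=4.75, Q4=6.00, Q5=13.33

Answer: 4.75 μC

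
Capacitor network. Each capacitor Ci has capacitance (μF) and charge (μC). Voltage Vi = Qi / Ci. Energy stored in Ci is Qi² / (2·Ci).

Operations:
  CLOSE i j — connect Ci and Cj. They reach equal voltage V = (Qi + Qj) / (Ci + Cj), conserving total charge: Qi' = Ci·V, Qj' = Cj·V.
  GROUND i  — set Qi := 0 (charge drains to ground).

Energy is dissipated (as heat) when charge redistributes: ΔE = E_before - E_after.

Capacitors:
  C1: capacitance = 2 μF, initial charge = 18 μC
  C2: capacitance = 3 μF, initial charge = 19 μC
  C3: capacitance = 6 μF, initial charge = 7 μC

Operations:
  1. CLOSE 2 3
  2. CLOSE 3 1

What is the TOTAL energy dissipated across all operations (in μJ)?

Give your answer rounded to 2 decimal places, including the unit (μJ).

Initial: C1(2μF, Q=18μC, V=9.00V), C2(3μF, Q=19μC, V=6.33V), C3(6μF, Q=7μC, V=1.17V)
Op 1: CLOSE 2-3: Q_total=26.00, C_total=9.00, V=2.89; Q2=8.67, Q3=17.33; dissipated=26.694
Op 2: CLOSE 3-1: Q_total=35.33, C_total=8.00, V=4.42; Q3=26.50, Q1=8.83; dissipated=28.009
Total dissipated: 54.704 μJ

Answer: 54.70 μJ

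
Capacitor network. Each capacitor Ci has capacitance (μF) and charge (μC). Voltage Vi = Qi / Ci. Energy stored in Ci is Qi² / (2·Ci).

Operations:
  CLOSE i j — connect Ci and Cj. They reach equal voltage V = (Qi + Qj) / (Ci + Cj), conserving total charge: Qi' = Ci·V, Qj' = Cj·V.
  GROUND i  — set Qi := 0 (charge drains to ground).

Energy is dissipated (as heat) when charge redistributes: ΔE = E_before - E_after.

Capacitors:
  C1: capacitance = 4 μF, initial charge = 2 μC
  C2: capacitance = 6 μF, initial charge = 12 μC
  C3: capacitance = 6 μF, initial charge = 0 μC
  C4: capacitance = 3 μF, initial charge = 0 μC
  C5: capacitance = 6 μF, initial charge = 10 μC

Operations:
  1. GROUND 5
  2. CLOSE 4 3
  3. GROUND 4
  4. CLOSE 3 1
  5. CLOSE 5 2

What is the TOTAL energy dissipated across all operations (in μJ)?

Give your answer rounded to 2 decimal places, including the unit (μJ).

Initial: C1(4μF, Q=2μC, V=0.50V), C2(6μF, Q=12μC, V=2.00V), C3(6μF, Q=0μC, V=0.00V), C4(3μF, Q=0μC, V=0.00V), C5(6μF, Q=10μC, V=1.67V)
Op 1: GROUND 5: Q5=0; energy lost=8.333
Op 2: CLOSE 4-3: Q_total=0.00, C_total=9.00, V=0.00; Q4=0.00, Q3=0.00; dissipated=0.000
Op 3: GROUND 4: Q4=0; energy lost=0.000
Op 4: CLOSE 3-1: Q_total=2.00, C_total=10.00, V=0.20; Q3=1.20, Q1=0.80; dissipated=0.300
Op 5: CLOSE 5-2: Q_total=12.00, C_total=12.00, V=1.00; Q5=6.00, Q2=6.00; dissipated=6.000
Total dissipated: 14.633 μJ

Answer: 14.63 μJ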